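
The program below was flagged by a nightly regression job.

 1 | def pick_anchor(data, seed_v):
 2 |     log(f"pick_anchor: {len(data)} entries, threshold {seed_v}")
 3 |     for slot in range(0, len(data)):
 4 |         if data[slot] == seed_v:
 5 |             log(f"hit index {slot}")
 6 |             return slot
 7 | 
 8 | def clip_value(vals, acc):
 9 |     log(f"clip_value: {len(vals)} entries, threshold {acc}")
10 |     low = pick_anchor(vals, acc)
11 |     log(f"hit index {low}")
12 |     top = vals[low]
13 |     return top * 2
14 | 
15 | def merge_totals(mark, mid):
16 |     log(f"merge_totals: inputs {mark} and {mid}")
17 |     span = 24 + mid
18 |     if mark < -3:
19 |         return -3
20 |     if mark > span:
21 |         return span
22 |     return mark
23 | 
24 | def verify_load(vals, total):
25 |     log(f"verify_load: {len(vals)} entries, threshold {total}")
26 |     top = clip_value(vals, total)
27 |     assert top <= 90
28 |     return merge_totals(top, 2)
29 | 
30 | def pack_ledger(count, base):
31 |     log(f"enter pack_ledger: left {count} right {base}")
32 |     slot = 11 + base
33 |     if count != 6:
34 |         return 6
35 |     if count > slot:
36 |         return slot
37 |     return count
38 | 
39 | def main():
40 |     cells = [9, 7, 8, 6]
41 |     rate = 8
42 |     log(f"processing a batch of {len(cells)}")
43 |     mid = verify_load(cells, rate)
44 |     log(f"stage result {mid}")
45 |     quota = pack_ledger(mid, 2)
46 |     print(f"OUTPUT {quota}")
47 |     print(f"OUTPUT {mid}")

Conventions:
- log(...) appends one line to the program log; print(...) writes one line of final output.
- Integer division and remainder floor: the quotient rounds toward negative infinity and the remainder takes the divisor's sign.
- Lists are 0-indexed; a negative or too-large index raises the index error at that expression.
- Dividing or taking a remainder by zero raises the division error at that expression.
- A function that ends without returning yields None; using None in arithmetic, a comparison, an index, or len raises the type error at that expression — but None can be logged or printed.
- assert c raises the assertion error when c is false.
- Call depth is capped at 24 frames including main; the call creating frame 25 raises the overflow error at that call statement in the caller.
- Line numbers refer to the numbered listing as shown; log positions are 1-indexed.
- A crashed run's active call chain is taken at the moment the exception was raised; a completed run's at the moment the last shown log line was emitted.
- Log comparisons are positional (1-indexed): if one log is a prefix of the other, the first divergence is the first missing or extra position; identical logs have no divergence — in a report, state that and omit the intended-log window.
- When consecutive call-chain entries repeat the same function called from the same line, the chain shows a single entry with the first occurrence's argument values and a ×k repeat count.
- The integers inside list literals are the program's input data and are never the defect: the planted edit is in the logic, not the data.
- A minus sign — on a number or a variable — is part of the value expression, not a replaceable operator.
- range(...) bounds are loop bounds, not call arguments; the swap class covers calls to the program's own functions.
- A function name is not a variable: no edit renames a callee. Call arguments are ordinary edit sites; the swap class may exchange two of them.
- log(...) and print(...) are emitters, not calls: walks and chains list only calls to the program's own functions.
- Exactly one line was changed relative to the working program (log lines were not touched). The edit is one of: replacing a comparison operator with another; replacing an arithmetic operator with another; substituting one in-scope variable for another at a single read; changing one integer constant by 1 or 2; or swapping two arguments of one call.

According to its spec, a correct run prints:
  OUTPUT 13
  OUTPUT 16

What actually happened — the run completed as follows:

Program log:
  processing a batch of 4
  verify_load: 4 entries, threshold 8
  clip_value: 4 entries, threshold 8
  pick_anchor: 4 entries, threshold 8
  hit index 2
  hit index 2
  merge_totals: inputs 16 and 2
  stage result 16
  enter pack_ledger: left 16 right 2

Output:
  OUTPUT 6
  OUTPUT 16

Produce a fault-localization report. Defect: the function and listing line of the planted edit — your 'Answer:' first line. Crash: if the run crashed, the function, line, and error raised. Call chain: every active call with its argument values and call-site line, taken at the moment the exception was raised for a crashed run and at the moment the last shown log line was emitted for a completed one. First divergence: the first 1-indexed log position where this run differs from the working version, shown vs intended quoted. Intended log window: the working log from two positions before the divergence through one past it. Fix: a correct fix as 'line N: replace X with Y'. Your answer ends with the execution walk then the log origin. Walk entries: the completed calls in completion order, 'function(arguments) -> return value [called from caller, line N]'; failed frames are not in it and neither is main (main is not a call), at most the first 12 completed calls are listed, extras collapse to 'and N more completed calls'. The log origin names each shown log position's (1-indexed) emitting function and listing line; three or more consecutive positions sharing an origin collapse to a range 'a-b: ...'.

Answer: the defect is in pack_ledger at line 33.
The tell: Nothing in the log betrays the bug — only the output does.
Call chain: main -> pack_ledger(16, 2) (called at line 45).
First divergence: none; the two logs match at every position.
Execution walk:
  pick_anchor([9, 7, 8, 6], 8) -> 2  [called from clip_value, line 10]
  clip_value([9, 7, 8, 6], 8) -> 16  [called from verify_load, line 26]
  merge_totals(16, 2) -> 16  [called from verify_load, line 28]
  verify_load([9, 7, 8, 6], 8) -> 16  [called from main, line 43]
  pack_ledger(16, 2) -> 6  [called from main, line 45]
Log line origins:
  1 — main, line 42
  2 — verify_load, line 25
  3 — clip_value, line 9
  4 — pick_anchor, line 2
  5 — pick_anchor, line 5
  6 — clip_value, line 11
  7 — merge_totals, line 16
  8 — main, line 44
  9 — pack_ledger, line 31
A correct fix: line 33: replace `!=` with `<`.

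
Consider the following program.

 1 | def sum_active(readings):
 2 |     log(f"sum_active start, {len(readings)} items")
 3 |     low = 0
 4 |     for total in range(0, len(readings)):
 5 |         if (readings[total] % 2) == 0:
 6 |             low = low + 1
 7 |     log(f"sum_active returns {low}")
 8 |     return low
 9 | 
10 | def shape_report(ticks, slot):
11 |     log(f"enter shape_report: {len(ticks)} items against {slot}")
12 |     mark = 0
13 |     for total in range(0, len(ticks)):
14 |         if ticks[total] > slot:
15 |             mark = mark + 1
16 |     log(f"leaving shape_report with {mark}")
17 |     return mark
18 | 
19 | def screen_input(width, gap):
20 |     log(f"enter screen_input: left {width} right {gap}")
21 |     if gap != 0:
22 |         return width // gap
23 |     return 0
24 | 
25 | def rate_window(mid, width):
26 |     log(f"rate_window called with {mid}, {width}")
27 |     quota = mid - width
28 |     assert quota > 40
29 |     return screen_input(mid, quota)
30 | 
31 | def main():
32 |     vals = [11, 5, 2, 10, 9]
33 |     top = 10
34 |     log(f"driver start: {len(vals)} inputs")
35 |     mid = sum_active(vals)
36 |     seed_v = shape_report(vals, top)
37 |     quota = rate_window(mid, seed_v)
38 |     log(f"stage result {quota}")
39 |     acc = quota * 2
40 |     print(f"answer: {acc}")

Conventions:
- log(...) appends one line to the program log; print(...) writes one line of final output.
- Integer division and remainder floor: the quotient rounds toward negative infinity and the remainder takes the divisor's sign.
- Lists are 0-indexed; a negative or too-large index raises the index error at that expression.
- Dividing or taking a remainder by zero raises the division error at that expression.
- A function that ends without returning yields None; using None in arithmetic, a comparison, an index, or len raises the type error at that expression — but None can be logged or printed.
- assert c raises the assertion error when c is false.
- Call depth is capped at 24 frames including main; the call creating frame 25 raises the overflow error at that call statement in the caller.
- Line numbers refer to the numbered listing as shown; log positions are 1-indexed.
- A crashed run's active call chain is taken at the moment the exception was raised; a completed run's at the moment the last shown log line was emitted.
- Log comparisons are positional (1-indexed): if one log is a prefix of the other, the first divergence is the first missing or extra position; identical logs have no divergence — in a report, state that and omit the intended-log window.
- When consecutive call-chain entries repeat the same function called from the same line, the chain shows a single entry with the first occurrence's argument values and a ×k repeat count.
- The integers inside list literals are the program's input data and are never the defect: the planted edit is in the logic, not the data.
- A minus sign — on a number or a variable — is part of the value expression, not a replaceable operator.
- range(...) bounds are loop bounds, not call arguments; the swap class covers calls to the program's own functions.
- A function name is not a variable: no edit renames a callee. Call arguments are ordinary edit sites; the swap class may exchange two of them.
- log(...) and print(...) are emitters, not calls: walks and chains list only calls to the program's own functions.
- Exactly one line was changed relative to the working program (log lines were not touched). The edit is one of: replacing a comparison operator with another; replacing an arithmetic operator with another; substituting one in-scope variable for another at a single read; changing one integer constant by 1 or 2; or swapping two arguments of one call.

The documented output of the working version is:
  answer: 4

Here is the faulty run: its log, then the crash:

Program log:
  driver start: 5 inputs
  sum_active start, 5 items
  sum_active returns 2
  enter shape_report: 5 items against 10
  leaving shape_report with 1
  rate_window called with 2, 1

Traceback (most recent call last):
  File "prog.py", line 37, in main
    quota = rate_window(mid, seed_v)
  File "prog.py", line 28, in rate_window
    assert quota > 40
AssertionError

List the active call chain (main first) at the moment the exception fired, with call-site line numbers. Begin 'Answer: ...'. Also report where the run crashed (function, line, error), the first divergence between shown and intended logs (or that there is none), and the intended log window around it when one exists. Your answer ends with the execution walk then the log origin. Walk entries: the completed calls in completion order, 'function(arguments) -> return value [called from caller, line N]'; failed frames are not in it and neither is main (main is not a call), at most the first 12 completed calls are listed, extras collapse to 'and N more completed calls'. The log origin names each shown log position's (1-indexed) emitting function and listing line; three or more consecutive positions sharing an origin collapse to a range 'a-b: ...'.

Answer: main -> rate_window (called at line 37).
Core observation: After 6 matching log lines the faulty run goes silent, while the working version continues with 'enter screen_input: left 2 right 1'.
Crash: rate_window, line 28, AssertionError.
First divergence: position 7 (shown log ended at 6 lines; the working version continues: 'enter screen_input: left 2 right 1').
Intended log window:
  5: leaving shape_report with 1
  6: rate_window called with 2, 1
  7: enter screen_input: left 2 right 1
  8: stage result 2
Execution walk:
  sum_active([11, 5, 2, 10, 9]) -> 2  [called from main, line 35]
  shape_report([11, 5, 2, 10, 9], 10) -> 1  [called from main, line 36]
Origin of each log line:
  1 — main, line 34
  2 — sum_active, line 2
  3 — sum_active, line 7
  4 — shape_report, line 11
  5 — shape_report, line 16
  6 — rate_window, line 26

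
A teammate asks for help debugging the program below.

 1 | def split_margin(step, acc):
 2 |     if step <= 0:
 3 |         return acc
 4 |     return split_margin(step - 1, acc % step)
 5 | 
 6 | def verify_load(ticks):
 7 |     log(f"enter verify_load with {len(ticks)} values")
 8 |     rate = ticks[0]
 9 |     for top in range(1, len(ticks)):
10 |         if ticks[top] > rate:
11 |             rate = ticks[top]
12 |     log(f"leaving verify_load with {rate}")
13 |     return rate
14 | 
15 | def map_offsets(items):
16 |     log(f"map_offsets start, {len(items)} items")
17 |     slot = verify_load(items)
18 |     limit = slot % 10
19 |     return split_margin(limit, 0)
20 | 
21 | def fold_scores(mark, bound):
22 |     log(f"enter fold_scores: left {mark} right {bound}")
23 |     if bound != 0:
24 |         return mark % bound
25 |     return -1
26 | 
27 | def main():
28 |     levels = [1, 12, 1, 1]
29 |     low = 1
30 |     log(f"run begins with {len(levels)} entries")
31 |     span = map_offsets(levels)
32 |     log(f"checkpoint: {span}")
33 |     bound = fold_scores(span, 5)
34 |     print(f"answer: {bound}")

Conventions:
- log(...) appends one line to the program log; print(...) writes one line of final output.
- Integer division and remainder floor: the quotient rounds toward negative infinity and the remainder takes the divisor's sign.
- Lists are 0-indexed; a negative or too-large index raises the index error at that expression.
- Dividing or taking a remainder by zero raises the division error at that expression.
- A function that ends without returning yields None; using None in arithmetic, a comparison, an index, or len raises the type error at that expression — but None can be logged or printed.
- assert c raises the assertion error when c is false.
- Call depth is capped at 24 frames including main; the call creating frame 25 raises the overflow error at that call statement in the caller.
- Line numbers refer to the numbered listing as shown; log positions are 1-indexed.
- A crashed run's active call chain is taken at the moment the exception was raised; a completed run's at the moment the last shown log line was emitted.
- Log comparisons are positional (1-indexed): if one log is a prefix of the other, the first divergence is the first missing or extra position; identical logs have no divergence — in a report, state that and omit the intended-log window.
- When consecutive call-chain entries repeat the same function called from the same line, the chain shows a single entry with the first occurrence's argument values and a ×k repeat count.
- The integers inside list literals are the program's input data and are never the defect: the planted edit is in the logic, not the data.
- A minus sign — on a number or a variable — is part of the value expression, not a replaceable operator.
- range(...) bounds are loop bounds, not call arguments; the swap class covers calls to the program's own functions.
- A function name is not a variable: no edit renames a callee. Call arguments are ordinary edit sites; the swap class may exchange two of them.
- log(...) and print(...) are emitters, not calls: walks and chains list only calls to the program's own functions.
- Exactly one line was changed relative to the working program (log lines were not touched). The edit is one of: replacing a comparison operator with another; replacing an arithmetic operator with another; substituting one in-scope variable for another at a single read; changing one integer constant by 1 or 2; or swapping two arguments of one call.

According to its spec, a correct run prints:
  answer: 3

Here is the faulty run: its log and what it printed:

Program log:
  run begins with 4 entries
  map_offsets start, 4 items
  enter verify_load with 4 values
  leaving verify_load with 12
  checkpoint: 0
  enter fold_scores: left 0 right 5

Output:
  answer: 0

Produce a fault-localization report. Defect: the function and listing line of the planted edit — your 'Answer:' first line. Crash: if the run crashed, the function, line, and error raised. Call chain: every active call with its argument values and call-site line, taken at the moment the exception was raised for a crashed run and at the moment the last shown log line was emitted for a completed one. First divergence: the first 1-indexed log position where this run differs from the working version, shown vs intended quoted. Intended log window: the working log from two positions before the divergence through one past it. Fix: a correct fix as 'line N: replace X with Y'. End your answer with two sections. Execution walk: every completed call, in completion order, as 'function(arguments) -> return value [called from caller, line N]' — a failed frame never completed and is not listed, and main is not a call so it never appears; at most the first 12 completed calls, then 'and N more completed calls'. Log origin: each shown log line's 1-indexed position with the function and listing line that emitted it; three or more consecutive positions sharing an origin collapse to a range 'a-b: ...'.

Answer: the defect is in split_margin at line 4.
Core observation: Position 5 is the first bad log line: 'checkpoint: 0' should read 'checkpoint: 3'.
Call chain: main -> fold_scores(0, 5) (called at line 33).
First divergence: position 5 — the shown line 'checkpoint: 0' should read 'checkpoint: 3'.
Intended log window:
  3: enter verify_load with 4 values
  4: leaving verify_load with 12
  5: checkpoint: 3
  6: enter fold_scores: left 3 right 5
Execution walk:
  verify_load([1, 12, 1, 1]) -> 12  [called from map_offsets, line 17]
  split_margin(0, 0) -> 0  [called from split_margin, line 4]
  split_margin(1, 0) -> 0  [called from split_margin, line 4]
  split_margin(2, 0) -> 0  [called from map_offsets, line 19]
  map_offsets([1, 12, 1, 1]) -> 0  [called from main, line 31]
  fold_scores(0, 5) -> 0  [called from main, line 33]
Log line origins:
  1: logged in main at line 30
  2: logged in map_offsets at line 16
  3: logged in verify_load at line 7
  4: logged in verify_load at line 12
  5: logged in main at line 32
  6: logged in fold_scores at line 22
A correct fix: line 4: replace `%` with `+`.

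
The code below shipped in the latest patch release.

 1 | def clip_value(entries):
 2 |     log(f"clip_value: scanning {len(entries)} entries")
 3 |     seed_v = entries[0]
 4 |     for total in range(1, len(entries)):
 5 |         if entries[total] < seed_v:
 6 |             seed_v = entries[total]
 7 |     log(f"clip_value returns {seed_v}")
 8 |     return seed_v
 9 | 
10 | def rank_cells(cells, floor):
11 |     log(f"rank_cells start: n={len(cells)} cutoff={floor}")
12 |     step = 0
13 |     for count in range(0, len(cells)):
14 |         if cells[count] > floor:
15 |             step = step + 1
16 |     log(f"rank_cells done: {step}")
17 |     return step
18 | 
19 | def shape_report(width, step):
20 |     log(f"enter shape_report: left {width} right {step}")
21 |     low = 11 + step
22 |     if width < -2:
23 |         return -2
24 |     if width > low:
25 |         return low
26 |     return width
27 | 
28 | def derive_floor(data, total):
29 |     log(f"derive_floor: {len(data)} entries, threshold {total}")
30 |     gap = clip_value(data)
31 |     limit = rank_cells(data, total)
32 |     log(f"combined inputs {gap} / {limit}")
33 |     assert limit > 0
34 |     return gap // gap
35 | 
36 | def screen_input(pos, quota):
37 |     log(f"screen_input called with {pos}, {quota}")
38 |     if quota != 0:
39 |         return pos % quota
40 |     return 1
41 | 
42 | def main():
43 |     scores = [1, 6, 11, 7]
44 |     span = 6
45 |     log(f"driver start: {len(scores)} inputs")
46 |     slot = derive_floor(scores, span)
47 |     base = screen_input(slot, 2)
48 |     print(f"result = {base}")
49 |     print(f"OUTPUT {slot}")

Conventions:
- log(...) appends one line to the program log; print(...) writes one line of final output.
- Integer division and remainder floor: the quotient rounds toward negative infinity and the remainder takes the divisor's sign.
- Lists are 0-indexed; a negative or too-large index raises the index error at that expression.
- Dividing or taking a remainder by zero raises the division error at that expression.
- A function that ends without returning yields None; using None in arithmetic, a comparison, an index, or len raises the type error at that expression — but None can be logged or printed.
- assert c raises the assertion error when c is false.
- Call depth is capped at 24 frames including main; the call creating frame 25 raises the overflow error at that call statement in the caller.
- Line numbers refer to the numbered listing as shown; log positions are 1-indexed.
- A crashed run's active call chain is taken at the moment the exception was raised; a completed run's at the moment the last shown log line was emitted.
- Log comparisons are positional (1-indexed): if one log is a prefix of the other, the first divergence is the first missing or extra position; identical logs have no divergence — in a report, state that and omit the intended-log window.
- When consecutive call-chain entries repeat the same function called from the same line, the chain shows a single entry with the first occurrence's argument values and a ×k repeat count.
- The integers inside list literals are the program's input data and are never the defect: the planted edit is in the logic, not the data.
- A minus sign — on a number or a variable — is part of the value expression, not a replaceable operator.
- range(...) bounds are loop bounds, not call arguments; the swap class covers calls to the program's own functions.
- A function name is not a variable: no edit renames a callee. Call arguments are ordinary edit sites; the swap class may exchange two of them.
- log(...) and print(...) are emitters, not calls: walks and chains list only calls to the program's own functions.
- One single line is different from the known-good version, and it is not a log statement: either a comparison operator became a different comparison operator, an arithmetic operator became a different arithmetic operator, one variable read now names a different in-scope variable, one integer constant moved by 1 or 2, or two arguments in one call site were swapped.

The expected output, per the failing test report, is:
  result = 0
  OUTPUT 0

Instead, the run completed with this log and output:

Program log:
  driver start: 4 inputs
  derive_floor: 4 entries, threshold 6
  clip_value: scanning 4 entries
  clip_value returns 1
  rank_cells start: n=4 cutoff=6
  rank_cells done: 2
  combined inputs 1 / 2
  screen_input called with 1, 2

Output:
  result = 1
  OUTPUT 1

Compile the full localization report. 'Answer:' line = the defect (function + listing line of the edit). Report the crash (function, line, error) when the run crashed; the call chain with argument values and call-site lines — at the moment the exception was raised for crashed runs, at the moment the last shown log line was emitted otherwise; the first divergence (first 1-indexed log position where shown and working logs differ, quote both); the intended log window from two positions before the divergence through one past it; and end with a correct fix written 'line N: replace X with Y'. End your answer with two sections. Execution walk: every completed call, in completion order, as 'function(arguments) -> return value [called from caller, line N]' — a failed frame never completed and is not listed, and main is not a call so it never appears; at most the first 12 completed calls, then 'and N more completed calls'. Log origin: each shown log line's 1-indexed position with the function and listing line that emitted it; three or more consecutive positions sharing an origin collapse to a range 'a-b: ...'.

Answer: the defect is in derive_floor at line 34.
Core observation: The log first diverges at position 8: the faulty run prints 'screen_input called with 1, 2' where the working version prints 'screen_input called with 0, 2'.
Call chain: main -> screen_input(1, 2) (called at line 47).
First divergence: position 8 — shown 'screen_input called with 1, 2', intended 'screen_input called with 0, 2'.
Intended log window:
  6: rank_cells done: 2
  7: combined inputs 1 / 2
  8: screen_input called with 0, 2
Execution walk:
  clip_value([1, 6, 11, 7]) -> 1  [called from derive_floor, line 30]
  rank_cells([1, 6, 11, 7], 6) -> 2  [called from derive_floor, line 31]
  derive_floor([1, 6, 11, 7], 6) -> 1  [called from main, line 46]
  screen_input(1, 2) -> 1  [called from main, line 47]
Log line origins:
  1: emitted by main (line 45)
  2: emitted by derive_floor (line 29)
  3: emitted by clip_value (line 2)
  4: emitted by clip_value (line 7)
  5: emitted by rank_cells (line 11)
  6: emitted by rank_cells (line 16)
  7: emitted by derive_floor (line 32)
  8: emitted by screen_input (line 37)
A correct fix: line 34: replace `gap // gap` with `gap // limit`.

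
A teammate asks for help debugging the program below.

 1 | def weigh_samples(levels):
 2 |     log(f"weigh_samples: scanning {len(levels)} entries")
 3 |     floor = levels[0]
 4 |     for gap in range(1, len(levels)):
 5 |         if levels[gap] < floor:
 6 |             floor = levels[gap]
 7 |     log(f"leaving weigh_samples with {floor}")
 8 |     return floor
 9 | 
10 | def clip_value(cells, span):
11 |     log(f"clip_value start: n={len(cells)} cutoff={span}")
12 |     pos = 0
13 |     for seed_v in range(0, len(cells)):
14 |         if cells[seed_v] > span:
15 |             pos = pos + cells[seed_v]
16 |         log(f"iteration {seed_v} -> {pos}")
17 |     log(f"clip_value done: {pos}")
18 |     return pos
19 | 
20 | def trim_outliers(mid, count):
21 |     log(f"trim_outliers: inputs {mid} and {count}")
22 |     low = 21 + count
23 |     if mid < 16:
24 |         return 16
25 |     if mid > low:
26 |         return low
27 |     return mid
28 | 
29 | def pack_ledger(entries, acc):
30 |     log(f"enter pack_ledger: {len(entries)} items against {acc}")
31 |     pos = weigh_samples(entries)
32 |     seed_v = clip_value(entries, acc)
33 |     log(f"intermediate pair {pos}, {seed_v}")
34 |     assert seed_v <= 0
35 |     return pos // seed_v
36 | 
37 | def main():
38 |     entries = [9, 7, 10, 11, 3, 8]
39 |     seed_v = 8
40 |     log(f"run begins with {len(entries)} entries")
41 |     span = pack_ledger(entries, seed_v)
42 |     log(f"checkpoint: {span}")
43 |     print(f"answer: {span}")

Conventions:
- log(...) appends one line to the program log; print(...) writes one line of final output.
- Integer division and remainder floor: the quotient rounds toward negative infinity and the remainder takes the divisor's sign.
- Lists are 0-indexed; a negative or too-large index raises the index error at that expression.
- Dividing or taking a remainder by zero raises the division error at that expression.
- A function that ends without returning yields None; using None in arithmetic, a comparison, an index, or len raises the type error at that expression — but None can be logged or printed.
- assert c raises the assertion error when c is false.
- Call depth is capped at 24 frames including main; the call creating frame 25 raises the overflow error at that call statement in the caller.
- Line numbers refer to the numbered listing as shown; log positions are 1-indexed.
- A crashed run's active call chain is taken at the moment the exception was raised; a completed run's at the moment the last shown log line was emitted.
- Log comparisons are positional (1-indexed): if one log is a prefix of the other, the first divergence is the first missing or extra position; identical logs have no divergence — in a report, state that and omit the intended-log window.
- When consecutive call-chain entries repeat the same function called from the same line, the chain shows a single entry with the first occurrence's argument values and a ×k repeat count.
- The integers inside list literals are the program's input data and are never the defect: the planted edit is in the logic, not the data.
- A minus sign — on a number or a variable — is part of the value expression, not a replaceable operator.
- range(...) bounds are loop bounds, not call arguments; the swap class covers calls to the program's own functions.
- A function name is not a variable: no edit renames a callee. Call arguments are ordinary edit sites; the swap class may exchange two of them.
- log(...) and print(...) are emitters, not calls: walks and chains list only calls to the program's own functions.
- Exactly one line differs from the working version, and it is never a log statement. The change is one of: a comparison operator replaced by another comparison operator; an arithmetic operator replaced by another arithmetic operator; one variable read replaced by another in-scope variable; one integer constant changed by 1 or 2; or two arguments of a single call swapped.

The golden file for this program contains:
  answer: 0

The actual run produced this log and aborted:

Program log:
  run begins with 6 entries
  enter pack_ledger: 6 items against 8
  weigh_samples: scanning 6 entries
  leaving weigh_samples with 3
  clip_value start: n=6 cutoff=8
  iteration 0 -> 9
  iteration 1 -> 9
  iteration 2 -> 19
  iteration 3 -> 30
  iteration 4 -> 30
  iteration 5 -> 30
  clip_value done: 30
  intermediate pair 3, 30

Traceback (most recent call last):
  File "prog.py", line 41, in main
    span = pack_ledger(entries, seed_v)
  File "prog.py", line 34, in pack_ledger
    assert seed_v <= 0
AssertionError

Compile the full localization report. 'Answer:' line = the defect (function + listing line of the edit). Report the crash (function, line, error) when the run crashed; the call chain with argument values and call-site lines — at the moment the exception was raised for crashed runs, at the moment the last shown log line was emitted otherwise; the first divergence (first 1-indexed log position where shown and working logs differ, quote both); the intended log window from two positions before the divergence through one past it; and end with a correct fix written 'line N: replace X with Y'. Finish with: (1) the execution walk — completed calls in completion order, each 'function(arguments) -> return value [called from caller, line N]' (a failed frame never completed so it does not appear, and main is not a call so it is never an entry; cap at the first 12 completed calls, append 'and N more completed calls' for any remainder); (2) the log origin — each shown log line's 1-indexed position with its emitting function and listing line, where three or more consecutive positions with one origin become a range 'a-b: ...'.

Answer: the defect is in pack_ledger at line 34.
Key observation: Only 13 log lines were emitted before the run died; the intended continuation was 'checkpoint: 0'.
Crash: pack_ledger, line 34, AssertionError.
Call chain: main -> pack_ledger([9, 7, 10, 11, 3, 8], 8) (called at line 41).
First divergence: position 14 — the faulty run's log ends after 13 lines; the working version continues with 'checkpoint: 0'.
Intended log window:
  12: clip_value done: 30
  13: intermediate pair 3, 30
  14: checkpoint: 0
Execution walk:
  weigh_samples([9, 7, 10, 11, 3, 8]) -> 3  [called from pack_ledger, line 31]
  clip_value([9, 7, 10, 11, 3, 8], 8) -> 30  [called from pack_ledger, line 32]
Origin of each log line:
  1: from main, line 40
  2: from pack_ledger, line 30
  3: from weigh_samples, line 2
  4: from weigh_samples, line 7
  5: from clip_value, line 11
  6-11: from clip_value, line 16
  12: from clip_value, line 17
  13: from pack_ledger, line 33
A correct fix: line 34: replace `<=` with `>`.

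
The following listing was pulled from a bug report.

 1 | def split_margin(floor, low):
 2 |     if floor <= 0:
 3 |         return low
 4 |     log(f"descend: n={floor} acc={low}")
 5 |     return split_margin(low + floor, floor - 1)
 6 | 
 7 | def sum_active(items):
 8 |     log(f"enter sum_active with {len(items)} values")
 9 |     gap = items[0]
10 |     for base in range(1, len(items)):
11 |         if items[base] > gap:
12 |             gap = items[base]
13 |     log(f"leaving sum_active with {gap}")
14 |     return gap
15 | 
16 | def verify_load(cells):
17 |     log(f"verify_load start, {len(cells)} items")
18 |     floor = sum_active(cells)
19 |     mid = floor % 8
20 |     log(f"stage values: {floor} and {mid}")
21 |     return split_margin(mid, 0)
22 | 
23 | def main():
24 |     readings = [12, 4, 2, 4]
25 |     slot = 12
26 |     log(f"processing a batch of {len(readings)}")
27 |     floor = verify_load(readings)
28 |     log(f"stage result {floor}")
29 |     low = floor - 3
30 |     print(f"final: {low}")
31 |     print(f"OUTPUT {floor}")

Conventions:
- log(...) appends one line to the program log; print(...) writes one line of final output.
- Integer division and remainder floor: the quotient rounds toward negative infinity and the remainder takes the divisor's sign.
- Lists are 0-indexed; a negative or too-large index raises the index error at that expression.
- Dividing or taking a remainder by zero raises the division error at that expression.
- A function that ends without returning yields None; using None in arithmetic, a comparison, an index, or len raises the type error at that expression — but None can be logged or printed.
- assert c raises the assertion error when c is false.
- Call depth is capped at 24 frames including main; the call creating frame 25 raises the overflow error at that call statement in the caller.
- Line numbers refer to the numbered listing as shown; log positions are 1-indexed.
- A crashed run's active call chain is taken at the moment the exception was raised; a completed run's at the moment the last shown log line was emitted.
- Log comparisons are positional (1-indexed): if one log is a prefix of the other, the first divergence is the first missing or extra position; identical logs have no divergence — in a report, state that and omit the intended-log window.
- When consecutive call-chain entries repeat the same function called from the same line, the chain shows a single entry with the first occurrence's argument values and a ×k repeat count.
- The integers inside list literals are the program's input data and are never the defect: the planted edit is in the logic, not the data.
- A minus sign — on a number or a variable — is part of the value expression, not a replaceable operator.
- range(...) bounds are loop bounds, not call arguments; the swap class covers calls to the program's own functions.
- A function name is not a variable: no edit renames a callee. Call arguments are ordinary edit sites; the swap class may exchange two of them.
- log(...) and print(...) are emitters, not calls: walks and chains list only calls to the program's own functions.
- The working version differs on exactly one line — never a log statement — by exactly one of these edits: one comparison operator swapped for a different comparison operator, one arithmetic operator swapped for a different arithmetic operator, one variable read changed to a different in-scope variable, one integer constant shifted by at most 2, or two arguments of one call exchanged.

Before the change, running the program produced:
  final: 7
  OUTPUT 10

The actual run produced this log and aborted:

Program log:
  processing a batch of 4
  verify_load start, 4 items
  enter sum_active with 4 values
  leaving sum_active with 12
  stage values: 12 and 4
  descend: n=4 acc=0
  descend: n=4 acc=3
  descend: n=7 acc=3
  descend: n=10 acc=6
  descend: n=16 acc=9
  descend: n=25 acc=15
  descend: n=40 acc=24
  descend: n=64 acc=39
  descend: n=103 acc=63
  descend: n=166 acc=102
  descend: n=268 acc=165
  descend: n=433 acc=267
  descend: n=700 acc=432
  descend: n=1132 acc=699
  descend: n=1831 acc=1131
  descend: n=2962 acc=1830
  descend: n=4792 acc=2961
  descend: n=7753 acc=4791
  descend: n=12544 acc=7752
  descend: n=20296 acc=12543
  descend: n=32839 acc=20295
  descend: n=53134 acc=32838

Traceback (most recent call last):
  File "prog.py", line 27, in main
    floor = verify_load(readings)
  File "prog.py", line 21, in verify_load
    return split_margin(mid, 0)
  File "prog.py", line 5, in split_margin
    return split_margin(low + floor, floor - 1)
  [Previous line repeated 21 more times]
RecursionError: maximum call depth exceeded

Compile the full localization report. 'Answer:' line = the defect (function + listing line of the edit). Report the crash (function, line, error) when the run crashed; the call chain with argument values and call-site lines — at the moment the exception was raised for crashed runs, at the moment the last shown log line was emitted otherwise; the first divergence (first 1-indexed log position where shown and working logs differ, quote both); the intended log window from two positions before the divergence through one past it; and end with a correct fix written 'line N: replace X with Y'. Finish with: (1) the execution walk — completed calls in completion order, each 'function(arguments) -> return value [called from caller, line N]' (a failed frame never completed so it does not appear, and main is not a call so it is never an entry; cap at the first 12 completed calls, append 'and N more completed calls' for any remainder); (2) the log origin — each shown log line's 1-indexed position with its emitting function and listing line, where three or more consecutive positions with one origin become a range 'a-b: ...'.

Answer: the defect is in split_margin at line 5.
Key fact: Log line 7 is where behavior first shows: 'descend: n=4 acc=3' appears instead of 'descend: n=3 acc=4'.
Crash: split_margin, line 5, RecursionError.
Call chain: main -> verify_load([12, 4, 2, 4]) (called at line 27) -> split_margin(4, 0) (called at line 21) -> split_margin(4, 3) (called at line 5) ×21.
First divergence: position 7 — the shown line 'descend: n=4 acc=3' should read 'descend: n=3 acc=4'.
Intended log window:
  5: stage values: 12 and 4
  6: descend: n=4 acc=0
  7: descend: n=3 acc=4
  8: descend: n=2 acc=7
Execution walk:
  sum_active([12, 4, 2, 4]) -> 12  [called from verify_load, line 18]
Origin of each log line:
  1 — main, line 26
  2 — verify_load, line 17
  3 — sum_active, line 8
  4 — sum_active, line 13
  5 — verify_load, line 20
  6-27 — split_margin, line 4
A correct fix: line 5: replace `split_margin(low + floor, floor - 1)` with `split_margin(floor - 1, low + floor)`.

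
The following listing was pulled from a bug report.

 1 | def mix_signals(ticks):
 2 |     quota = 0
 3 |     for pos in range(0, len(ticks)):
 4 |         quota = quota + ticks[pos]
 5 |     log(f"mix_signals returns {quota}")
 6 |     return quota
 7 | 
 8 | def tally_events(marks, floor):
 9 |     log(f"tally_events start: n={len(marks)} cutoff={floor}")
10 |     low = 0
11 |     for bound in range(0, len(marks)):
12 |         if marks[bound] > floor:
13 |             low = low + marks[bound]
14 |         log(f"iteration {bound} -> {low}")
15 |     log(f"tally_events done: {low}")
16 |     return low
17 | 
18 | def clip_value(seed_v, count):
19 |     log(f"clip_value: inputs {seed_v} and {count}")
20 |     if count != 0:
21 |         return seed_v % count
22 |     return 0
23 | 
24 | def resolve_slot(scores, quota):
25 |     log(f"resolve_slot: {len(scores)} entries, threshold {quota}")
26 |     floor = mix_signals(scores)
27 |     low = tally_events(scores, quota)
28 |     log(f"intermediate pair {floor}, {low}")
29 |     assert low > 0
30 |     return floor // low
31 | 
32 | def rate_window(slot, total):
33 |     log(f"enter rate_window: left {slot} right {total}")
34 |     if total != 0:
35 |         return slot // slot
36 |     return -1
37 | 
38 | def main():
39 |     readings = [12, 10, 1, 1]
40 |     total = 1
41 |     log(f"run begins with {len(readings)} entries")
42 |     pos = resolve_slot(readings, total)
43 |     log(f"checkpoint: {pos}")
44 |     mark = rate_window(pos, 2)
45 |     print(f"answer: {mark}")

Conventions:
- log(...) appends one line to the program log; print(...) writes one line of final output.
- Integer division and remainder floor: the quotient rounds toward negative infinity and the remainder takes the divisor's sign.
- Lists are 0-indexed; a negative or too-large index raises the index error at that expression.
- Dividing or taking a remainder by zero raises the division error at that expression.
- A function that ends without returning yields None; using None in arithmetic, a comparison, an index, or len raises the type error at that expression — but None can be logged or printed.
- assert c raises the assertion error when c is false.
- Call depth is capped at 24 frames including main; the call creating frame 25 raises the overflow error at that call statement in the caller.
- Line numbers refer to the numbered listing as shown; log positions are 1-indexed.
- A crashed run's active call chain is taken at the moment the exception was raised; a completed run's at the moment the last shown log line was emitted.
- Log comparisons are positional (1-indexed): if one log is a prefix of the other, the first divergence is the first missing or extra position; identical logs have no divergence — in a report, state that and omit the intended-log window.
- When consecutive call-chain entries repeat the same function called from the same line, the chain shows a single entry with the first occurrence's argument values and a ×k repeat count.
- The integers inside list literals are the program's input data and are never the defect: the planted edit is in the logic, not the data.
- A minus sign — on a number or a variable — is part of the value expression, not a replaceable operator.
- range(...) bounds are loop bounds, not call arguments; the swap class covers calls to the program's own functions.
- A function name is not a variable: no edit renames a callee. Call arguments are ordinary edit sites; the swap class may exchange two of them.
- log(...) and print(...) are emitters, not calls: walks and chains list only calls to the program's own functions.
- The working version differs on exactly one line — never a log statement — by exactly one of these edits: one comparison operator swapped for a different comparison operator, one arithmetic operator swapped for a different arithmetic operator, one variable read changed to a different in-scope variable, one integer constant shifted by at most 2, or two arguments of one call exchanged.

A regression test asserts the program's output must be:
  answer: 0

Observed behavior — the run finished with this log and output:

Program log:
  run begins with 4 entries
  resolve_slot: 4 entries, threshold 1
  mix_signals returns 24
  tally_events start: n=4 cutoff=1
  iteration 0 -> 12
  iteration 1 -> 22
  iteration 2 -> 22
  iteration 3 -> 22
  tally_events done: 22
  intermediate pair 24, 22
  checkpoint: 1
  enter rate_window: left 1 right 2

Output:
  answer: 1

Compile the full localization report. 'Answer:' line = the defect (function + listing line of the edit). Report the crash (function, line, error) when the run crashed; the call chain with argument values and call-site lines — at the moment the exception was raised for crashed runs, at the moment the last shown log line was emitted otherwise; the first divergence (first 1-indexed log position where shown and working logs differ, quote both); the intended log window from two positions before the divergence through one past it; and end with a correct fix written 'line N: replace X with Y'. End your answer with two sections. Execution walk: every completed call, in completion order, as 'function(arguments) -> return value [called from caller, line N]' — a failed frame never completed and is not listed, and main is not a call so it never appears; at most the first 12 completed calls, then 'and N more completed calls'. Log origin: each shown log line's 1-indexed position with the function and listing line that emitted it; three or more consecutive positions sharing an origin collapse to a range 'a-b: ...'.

Answer: the defect is in rate_window at line 35.
Key observation: Nothing in the log betrays the bug — only the output does.
Call chain: main -> rate_window(1, 2) (called at line 44).
First divergence: none (the log streams are identical).
Execution walk:
  mix_signals([12, 10, 1, 1]) -> 24  [called from resolve_slot, line 26]
  tally_events([12, 10, 1, 1], 1) -> 22  [called from resolve_slot, line 27]
  resolve_slot([12, 10, 1, 1], 1) -> 1  [called from main, line 42]
  rate_window(1, 2) -> 1  [called from main, line 44]
Log origins:
  1 — main, line 41
  2 — resolve_slot, line 25
  3 — mix_signals, line 5
  4 — tally_events, line 9
  5-8 — tally_events, line 14
  9 — tally_events, line 15
  10 — resolve_slot, line 28
  11 — main, line 43
  12 — rate_window, line 33
A correct fix: line 35: replace `slot // slot` with `slot // total`.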